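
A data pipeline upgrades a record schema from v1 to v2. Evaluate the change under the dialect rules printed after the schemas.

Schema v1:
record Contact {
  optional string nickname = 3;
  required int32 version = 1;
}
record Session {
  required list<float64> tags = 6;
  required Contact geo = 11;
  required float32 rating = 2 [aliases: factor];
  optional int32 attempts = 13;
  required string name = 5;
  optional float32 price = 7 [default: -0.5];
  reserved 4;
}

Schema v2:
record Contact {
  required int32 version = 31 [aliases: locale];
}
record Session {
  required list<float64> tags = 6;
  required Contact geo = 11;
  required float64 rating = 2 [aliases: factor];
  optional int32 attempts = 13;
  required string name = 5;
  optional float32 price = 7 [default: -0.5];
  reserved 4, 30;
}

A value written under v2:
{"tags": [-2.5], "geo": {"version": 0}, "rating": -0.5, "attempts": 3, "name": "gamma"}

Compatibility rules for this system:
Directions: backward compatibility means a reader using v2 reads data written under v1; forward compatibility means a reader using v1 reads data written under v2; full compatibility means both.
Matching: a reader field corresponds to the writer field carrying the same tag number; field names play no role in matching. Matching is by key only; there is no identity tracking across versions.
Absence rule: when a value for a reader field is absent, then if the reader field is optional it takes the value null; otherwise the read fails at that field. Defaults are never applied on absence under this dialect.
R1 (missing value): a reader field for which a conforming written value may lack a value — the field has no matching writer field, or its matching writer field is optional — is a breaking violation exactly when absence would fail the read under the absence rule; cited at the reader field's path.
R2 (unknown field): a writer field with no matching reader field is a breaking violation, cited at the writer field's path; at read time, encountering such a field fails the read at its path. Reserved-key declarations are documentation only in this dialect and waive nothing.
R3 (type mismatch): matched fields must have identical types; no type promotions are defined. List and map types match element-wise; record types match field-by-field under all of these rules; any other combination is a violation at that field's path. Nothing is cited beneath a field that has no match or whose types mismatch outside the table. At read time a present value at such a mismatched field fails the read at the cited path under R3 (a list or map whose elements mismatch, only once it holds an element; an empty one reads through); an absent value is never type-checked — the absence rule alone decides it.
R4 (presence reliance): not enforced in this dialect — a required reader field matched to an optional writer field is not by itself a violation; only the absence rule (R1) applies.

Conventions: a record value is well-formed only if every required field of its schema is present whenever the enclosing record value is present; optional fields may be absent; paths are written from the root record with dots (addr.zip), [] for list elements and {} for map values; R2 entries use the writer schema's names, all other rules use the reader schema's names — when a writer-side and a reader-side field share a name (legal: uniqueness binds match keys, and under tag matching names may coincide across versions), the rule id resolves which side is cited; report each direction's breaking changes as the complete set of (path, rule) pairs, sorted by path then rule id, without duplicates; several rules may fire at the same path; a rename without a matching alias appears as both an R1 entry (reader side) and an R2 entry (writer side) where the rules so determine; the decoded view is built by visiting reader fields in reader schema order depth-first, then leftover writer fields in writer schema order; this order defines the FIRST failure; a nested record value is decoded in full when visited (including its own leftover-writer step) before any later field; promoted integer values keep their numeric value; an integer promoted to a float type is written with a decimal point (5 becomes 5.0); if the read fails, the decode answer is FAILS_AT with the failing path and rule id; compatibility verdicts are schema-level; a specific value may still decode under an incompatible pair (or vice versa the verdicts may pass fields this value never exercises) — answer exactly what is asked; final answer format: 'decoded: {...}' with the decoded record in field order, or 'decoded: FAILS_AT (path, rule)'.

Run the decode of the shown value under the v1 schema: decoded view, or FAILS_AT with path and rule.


each type pair in Session: writer, then reader
migrating the Session value to v1:
  tags := [-2.5]
  geo.nickname := null (missing; optional => null)
  read fails at geo.version under R1 (no fill)
  => FAILS_AT (geo.version, R1)
ruling out the remaining Session differences:
  field rating in record Session: type float32 changed to float64 -> affects the rule determinations only; this particular Session value decodes identically
  removed field nickname from record Contact -> affects the rule determinations only; this particular Session value decodes identically

decoded: FAILS_AT (geo.version, R1)


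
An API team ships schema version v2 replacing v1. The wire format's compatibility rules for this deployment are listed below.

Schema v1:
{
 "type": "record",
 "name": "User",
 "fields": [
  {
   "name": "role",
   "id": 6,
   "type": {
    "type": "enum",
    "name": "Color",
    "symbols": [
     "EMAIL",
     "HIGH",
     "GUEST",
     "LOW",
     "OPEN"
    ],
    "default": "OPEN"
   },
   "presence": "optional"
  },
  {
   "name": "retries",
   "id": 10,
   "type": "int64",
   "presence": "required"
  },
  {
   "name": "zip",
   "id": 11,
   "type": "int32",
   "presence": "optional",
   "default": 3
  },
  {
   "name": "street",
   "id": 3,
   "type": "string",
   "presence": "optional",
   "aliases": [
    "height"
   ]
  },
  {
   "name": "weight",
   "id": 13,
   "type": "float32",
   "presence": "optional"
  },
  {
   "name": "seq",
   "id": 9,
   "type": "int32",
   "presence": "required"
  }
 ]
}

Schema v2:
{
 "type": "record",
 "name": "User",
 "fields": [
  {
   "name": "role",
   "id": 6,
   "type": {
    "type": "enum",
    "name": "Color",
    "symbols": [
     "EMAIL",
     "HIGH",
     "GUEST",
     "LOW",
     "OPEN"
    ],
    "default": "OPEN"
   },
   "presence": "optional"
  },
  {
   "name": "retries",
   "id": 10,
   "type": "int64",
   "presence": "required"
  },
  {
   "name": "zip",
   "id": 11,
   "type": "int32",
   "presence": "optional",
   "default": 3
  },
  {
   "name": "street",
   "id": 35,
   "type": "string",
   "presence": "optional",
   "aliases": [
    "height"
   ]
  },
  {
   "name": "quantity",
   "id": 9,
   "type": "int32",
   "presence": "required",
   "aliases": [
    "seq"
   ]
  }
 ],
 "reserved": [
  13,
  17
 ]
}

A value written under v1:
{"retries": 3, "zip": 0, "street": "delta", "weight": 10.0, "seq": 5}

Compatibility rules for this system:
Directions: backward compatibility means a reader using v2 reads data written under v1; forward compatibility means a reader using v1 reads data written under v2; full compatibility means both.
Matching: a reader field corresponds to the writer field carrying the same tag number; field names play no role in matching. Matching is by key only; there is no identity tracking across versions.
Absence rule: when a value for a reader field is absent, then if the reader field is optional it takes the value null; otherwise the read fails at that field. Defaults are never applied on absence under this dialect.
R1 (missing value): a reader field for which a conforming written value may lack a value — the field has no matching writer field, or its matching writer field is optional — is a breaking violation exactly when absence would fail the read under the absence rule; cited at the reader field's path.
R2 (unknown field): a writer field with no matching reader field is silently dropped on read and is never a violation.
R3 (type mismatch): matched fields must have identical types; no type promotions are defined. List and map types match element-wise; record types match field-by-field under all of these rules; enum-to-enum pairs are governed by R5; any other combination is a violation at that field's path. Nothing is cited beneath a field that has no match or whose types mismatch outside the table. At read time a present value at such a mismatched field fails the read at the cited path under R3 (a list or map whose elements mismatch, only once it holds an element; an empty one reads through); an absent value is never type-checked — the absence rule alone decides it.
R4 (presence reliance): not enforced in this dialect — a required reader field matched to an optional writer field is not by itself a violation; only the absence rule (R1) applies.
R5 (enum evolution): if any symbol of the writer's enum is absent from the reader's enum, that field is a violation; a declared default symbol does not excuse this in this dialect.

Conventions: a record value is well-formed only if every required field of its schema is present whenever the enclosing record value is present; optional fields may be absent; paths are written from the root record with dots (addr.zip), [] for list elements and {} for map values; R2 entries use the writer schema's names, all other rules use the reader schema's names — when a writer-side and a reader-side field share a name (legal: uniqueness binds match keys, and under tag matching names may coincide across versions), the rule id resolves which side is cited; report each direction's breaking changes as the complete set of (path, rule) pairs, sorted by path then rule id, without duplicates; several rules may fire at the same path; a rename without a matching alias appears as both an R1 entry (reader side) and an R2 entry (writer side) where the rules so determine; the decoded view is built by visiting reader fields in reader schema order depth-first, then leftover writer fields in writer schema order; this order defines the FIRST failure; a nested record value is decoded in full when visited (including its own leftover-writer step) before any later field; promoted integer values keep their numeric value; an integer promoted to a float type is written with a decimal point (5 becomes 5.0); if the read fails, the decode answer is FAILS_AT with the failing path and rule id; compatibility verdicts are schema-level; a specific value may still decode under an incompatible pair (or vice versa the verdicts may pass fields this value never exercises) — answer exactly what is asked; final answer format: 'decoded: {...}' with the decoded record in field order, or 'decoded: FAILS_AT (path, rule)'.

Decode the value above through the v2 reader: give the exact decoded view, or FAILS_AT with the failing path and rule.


the writer's type comes first in each User pair
decode walk for User under reader schema v2:
  role := null (absent, optional -> null)
  retries := 3
  zip := 0
  street := null (absent, optional -> null)
  quantity := 5 (from writer seq)
  writer street: unknown -> dropped
  writer weight: unknown -> dropped
  => decoded: {"role": null, "retries": 3, "zip": 0, "street": null, "quantity": 5}

decoded: {"role": null, "retries": 3, "zip": 0, "street": null, "quantity": 5}


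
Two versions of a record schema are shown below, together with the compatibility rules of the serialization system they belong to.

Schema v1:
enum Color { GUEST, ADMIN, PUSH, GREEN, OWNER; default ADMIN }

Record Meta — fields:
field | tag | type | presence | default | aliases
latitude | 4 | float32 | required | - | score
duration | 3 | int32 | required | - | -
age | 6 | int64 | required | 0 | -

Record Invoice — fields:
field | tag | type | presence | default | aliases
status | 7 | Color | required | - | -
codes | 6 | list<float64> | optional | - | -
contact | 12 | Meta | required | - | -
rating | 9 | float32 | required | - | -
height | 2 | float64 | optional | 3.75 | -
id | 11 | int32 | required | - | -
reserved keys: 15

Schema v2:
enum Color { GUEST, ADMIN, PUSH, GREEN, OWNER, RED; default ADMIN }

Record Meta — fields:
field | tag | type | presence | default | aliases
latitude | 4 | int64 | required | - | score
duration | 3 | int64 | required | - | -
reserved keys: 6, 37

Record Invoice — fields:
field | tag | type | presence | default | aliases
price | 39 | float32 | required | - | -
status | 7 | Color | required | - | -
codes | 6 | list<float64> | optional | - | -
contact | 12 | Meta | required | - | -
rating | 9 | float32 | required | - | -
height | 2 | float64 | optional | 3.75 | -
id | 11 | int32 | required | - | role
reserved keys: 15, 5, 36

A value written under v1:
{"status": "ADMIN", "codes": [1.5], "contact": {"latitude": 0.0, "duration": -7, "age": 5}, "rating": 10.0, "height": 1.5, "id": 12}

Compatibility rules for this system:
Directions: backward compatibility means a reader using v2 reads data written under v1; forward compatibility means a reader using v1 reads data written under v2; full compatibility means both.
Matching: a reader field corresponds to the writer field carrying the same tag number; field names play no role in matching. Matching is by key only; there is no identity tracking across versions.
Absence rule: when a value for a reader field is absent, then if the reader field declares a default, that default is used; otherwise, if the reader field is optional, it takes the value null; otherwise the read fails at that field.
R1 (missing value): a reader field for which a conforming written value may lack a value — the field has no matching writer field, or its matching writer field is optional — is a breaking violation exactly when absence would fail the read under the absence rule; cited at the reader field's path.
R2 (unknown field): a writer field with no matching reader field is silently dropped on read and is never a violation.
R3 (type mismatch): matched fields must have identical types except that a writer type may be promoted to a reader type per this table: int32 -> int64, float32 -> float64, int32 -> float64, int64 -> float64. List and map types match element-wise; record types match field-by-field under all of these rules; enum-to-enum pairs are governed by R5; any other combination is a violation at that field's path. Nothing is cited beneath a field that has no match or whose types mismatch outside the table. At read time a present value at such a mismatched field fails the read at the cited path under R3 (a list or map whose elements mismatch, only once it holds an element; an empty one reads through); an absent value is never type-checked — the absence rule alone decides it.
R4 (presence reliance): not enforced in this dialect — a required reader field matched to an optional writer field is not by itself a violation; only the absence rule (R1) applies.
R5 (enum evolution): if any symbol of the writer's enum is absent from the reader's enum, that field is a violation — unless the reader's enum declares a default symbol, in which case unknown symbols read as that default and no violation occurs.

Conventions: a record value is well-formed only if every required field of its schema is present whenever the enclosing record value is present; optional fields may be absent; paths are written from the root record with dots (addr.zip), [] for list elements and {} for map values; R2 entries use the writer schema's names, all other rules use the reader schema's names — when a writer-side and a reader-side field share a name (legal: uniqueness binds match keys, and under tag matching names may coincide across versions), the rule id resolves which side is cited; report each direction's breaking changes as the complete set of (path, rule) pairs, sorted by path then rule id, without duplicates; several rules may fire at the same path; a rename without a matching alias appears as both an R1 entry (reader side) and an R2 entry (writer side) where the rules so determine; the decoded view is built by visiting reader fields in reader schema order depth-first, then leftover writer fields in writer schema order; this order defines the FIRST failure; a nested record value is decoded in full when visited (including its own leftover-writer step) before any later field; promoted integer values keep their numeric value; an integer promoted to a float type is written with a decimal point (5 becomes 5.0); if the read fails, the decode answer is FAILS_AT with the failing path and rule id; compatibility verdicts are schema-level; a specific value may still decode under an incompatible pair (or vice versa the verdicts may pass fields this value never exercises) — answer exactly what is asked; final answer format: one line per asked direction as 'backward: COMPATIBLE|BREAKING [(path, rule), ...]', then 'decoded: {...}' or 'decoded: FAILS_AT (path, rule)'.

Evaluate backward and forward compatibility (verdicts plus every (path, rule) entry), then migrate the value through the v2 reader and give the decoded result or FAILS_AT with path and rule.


arrows below run writer -> reader for Invoice
backward pass over Invoice, reader schema v2, writer schema v1:
  price: no writer match
  Color -> Color, writer required: status aligns to status
  list<float64> -> list<float64>, writer optional: codes aligns to codes
  Meta -> Meta, writer required: contact aligns to contact
  float32 -> float32, writer required: rating aligns to rating
  float64 -> float64, writer optional: height aligns to height
  int32 -> int32, writer required: id aligns to id
  float32 -> int64, writer required: contact.latitude aligns to contact.latitude
  int32 -> int64, writer required: contact.duration aligns to contact.duration
  contact.age (writer side), unknown to reader
  rule R3 violated at contact.latitude
  rule R1 violated at price
  => backward verdict for Invoice: BREAKING, 2 violation(s)
forward pass over Invoice, reader schema v1, writer schema v2:
  Color -> Color, writer required: status aligns to status
  list<float64> -> list<float64>, writer optional: codes aligns to codes
  Meta -> Meta, writer required: contact aligns to contact
  float32 -> float32, writer required: rating aligns to rating
  float64 -> float64, writer optional: height aligns to height
  int32 -> int32, writer required: id aligns to id
  price (writer side), unknown to reader
  int64 -> float32, writer required: contact.latitude aligns to contact.latitude
  int64 -> int32, writer required: contact.duration aligns to contact.duration
  contact.age: no writer match
  rule R3 violated at contact.duration
  rule R3 violated at contact.latitude
  => forward verdict for Invoice: BREAKING, 2 violation(s)
migrating the Invoice value to v2:
  read fails at price under R1 (no fill)
  => FAILS_AT (price, R1)

backward: BREAKING [(contact.latitude, R3), (price, R1)]; forward: BREAKING [(contact.duration, R3), (contact.latitude, R3)]; decoded: FAILS_AT (price, R1)


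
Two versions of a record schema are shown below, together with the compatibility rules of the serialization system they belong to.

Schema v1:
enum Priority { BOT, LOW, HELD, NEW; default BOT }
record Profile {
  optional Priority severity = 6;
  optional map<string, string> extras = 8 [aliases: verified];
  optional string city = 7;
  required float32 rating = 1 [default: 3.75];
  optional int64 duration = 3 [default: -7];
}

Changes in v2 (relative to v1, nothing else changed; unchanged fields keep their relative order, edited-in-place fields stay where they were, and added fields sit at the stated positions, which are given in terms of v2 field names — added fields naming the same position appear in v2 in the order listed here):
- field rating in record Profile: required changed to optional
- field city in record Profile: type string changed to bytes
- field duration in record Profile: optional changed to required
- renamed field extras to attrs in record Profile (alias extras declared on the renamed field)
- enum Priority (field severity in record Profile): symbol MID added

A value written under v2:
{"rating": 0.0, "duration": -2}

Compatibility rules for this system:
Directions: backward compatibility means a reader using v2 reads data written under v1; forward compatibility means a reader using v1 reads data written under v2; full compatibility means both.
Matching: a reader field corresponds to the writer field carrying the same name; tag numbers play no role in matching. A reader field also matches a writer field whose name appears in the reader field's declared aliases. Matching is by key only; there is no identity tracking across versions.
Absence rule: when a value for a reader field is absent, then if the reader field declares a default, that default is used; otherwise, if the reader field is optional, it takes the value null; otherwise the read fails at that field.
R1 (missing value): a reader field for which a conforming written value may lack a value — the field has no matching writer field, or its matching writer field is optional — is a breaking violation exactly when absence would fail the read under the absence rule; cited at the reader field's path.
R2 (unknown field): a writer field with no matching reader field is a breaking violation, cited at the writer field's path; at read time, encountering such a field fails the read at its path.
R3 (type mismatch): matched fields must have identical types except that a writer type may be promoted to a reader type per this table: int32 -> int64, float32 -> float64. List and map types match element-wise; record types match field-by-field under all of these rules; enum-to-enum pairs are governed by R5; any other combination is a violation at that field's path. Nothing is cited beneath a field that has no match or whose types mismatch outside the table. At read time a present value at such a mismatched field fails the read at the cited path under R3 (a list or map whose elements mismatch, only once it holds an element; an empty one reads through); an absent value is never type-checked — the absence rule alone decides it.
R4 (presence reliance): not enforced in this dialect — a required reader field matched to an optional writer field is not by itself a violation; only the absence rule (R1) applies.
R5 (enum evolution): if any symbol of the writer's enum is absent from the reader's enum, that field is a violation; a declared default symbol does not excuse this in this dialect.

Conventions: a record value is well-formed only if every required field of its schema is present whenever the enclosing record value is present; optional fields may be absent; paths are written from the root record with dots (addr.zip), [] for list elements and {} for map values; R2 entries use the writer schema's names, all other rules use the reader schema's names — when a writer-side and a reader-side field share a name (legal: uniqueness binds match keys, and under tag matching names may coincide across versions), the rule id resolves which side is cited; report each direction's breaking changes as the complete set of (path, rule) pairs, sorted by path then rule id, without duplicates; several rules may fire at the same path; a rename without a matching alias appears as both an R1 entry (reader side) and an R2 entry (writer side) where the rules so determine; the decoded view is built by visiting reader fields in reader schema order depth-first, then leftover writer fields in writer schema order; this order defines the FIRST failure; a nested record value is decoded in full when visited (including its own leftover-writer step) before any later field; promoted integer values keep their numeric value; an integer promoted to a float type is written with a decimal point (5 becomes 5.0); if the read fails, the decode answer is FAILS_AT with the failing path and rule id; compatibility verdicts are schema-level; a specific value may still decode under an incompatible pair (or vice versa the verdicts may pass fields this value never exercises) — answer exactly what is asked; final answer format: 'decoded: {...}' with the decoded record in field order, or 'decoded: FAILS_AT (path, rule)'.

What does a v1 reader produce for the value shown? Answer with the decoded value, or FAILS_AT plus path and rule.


decoded: {"severity": null, "extras": null, "city": null, "rating": 0.0, "duration": -2}

the writer's type comes first in each Profile pair
decoding the Profile value with the v1 reader:
  severity := null (absent, optional -> null)
  extras := null (absent, optional -> null)
  city := null (absent, optional -> null)
  rating := 0.0
  duration := -2
  => decoded: {"severity": null, "extras": null, "city": null, "rating": 0.0, "duration": -2}
remaining Profile differences; none change what is asked:
  field rating in record Profile: required changed to optional -> inert under this dialect — no rule fires on Profile and the result does not move
  field city in record Profile: type string changed to bytes -> affects the rule determinations only; this particular Profile value decodes identically
  field duration in record Profile: optional changed to required -> inert under this dialect — no rule fires on Profile and the result does not move
  renamed field extras to attrs in record Profile (alias extras declared on the renamed field) -> affects the rule determinations only; this particular Profile value decodes identically
  enum Priority (field severity in record Profile): symbol MID added -> affects the rule determinations only; this particular Profile value decodes identically


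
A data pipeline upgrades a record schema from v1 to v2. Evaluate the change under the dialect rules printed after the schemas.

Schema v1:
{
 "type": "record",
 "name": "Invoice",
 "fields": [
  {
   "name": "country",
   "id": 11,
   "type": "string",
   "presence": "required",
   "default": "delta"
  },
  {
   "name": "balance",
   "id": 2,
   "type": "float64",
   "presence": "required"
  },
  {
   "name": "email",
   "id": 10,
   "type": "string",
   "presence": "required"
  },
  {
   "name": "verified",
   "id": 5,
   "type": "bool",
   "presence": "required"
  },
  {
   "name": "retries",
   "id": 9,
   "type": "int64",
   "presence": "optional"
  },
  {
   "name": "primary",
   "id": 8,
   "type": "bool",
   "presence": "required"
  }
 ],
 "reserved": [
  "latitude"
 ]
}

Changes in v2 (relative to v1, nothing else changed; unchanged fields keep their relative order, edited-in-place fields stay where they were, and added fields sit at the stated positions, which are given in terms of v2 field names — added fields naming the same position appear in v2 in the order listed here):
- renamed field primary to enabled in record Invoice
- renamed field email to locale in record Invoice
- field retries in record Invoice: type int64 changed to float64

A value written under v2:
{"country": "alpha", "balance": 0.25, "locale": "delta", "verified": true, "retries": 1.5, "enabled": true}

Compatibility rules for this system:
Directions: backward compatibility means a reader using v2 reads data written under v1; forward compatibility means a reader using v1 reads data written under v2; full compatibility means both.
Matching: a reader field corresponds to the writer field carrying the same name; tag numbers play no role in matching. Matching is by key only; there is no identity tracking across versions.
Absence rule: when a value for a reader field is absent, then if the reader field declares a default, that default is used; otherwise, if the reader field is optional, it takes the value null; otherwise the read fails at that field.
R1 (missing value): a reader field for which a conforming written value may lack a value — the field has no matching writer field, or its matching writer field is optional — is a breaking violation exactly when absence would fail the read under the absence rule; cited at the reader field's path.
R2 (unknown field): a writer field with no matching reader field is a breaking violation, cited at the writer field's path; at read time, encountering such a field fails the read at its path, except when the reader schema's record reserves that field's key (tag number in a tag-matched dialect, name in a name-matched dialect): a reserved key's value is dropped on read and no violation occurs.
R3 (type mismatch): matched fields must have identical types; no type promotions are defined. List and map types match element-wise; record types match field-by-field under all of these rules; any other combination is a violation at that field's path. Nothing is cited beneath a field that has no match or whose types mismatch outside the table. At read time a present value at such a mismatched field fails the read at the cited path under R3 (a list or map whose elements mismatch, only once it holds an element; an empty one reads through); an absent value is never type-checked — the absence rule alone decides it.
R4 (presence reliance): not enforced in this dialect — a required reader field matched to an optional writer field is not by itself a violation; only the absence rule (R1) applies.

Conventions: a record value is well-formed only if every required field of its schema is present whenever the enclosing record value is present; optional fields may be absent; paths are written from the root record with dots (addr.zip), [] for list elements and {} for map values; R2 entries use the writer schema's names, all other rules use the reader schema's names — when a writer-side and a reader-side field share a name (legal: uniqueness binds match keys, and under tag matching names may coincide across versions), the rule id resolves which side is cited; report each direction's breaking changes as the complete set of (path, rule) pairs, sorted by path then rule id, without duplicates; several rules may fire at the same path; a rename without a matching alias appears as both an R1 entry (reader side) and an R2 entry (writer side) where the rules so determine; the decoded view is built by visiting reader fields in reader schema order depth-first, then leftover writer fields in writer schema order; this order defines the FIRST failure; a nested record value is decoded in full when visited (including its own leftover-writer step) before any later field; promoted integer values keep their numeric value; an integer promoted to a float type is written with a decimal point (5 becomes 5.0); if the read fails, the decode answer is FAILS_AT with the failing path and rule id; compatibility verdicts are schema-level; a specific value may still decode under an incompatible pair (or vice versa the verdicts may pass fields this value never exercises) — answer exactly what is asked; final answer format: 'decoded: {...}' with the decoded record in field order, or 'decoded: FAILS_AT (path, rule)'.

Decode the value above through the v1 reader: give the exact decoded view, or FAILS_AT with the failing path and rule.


decoded: FAILS_AT (email, R1)

in Invoice below, arrows point writer -> reader
migrating the Invoice value to v1:
  country := "alpha"
  balance := 0.25
  read fails at email under R1 (no fill)
  => FAILS_AT (email, R1)
ruling out the remaining Invoice differences:
  renamed field primary to enabled in record Invoice -> matters for Invoice compatibility verdicts, not for this value's decode
  field retries in record Invoice: type int64 changed to float64 -> matters for Invoice compatibility verdicts, not for this value's decode


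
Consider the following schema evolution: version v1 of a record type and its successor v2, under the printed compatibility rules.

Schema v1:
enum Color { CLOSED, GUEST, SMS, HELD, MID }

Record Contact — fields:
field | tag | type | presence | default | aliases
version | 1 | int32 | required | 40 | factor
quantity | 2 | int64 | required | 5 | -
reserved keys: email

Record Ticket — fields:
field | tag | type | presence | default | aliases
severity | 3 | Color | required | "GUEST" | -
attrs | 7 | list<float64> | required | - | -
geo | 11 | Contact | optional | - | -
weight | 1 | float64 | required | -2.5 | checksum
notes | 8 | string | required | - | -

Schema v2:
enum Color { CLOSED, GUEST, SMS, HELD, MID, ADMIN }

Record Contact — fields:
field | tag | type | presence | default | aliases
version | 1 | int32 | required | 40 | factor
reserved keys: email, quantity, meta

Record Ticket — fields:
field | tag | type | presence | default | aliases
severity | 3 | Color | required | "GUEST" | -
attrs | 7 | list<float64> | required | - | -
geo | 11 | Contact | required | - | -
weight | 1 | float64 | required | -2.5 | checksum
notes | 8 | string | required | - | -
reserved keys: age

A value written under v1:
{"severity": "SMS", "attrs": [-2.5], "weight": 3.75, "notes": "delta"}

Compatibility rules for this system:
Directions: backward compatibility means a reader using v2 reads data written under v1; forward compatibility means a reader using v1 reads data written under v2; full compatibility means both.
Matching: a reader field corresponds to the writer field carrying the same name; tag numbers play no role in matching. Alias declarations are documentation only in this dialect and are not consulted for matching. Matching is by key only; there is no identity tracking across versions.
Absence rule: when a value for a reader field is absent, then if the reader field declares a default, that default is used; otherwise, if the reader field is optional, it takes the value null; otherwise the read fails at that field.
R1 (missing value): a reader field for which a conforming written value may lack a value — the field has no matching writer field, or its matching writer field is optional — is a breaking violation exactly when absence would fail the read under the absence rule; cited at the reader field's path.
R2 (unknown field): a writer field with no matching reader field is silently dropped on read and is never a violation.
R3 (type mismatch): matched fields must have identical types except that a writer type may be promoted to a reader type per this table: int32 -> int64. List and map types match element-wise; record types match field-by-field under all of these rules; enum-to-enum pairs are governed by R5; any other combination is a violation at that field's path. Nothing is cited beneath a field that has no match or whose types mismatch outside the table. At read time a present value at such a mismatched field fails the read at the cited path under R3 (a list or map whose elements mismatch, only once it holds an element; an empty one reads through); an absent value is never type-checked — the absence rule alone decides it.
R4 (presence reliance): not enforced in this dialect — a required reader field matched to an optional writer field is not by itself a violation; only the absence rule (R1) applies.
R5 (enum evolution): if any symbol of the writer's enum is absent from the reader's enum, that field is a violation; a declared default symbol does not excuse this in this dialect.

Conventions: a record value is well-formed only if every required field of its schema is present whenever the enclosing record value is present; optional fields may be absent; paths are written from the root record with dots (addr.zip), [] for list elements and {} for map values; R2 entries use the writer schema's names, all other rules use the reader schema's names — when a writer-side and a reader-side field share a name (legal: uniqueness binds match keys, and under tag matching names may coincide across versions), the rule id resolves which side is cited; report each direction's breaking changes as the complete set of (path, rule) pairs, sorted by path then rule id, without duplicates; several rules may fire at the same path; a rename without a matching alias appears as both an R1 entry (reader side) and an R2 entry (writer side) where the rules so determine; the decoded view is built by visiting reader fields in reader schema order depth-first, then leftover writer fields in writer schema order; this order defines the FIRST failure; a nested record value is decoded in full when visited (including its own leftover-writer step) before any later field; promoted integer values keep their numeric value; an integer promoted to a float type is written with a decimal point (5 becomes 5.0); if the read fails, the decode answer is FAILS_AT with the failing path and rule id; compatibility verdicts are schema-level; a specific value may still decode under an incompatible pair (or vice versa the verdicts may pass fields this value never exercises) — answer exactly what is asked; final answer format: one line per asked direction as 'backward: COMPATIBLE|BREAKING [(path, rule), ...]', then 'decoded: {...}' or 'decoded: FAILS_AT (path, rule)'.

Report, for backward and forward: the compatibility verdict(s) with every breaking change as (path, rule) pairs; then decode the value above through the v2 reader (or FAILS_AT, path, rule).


backward: BREAKING [(geo, R1)]; forward: BREAKING [(severity, R5)]; decoded: FAILS_AT (geo, R1)

the writer's type comes first in each Ticket pair
backward analysis of Ticket with v2 as reader and v1 as writer:
  writer required, Color -> Color: reader severity maps from writer severity
  writer required, list<float64> -> list<float64>: reader attrs maps from writer attrs
  writer optional, Contact -> Contact: reader geo maps from writer geo
  writer required, float64 -> float64: reader weight maps from writer weight
  writer required, string -> string: reader notes maps from writer notes
  writer required, int32 -> int32: reader geo.version maps from writer geo.version
  leftover writer field: geo.quantity
  rule R1 violated at geo
  => backward verdict for Ticket: BREAKING, 1 violation(s)
forward analysis of Ticket with v1 as reader and v2 as writer:
  writer required, Color -> Color: reader severity maps from writer severity
  writer required, list<float64> -> list<float64>: reader attrs maps from writer attrs
  writer required, Contact -> Contact: reader geo maps from writer geo
  writer required, float64 -> float64: reader weight maps from writer weight
  writer required, string -> string: reader notes maps from writer notes
  writer required, int32 -> int32: reader geo.version maps from writer geo.version
  geo.quantity: no writer match
  rule R5 violated at severity
  => forward verdict for Ticket: BREAKING, 1 violation(s)
decoding the Ticket value with the v2 reader:
  severity := "SMS"
  attrs := [-2.5]
  read fails at geo under R1 (no fill)
  => FAILS_AT (geo, R1)


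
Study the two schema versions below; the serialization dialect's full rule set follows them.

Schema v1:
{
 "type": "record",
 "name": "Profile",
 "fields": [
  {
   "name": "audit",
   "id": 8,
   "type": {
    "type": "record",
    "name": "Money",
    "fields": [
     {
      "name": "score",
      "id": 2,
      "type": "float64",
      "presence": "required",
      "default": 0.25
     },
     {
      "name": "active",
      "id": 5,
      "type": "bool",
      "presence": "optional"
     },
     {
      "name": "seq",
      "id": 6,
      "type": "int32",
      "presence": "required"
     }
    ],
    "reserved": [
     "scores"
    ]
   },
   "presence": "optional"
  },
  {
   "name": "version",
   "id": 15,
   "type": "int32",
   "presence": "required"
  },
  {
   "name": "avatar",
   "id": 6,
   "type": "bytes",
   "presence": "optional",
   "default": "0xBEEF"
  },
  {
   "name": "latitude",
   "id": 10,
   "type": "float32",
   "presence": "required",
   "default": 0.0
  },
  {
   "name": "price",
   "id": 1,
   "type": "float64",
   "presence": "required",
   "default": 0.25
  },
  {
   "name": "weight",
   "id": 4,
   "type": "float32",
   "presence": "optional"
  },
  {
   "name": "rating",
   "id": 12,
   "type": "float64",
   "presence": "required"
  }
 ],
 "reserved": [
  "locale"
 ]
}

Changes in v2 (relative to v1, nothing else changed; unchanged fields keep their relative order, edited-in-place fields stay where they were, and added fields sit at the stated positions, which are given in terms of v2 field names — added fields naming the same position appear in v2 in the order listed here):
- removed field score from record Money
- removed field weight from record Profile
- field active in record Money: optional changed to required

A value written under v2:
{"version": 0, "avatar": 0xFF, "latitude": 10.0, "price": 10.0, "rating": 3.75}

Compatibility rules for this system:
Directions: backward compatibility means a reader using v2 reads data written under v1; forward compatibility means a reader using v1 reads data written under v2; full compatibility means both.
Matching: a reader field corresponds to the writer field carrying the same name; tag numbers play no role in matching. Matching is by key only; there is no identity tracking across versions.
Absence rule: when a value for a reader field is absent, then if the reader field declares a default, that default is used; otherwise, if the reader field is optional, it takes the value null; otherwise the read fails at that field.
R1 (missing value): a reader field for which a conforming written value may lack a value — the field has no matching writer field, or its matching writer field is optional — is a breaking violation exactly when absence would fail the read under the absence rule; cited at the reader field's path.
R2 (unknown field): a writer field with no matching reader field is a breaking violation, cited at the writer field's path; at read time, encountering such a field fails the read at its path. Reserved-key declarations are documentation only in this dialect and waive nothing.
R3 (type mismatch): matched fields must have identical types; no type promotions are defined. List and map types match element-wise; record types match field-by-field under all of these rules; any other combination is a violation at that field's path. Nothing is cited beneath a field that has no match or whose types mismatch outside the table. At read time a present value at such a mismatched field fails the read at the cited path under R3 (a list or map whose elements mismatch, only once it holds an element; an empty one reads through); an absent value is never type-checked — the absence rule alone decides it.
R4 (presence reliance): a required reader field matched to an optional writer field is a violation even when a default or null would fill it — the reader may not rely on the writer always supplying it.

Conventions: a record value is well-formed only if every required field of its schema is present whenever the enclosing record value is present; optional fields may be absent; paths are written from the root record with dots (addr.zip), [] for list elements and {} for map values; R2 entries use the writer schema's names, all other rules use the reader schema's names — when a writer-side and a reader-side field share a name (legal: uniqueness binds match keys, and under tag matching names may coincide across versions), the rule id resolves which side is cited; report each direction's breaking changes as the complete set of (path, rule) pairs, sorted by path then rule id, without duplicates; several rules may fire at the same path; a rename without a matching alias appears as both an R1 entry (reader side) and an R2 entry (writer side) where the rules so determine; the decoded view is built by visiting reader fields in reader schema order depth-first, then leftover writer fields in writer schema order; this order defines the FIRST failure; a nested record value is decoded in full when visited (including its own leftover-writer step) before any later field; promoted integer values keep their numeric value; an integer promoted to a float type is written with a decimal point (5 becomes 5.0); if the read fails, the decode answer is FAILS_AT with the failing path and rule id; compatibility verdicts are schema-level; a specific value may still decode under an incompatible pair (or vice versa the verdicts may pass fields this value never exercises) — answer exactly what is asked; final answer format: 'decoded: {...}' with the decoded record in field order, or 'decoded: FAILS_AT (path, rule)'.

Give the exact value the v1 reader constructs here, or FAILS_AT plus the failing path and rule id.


the writer's type comes first in each Profile pair
decode walk for Profile under reader schema v1:
  audit := null (absent, optional -> null)
  version := 0
  avatar := 0xFF
  latitude := 10.0
  price := 10.0
  weight := null (absent, optional -> null)
  rating := 3.75
  => decoded: {"audit": null, "version": 0, "avatar": 0xFF, "latitude": 10.0, "price": 10.0, "weight": null, "rating": 3.75}
checking off the Profile differences that do not matter here:
  removed field score from record Money -> a verdict-level change on Profile — the shown value reads the same
  removed field weight from record Profile -> a verdict-level change on Profile — the shown value reads the same
  field active in record Money: optional changed to required -> a verdict-level change on Profile — the shown value reads the same

decoded: {"audit": null, "version": 0, "avatar": 0xFF, "latitude": 10.0, "price": 10.0, "weight": null, "rating": 3.75}
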